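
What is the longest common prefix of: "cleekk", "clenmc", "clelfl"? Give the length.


Words: cleekk, clenmc, clelfl
  Position 0: all 'c' => match
  Position 1: all 'l' => match
  Position 2: all 'e' => match
  Position 3: ('e', 'n', 'l') => mismatch, stop
LCP = "cle" (length 3)

3


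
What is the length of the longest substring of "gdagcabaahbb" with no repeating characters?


Input: "gdagcabaahbb"
Sliding window (track last position of each char):
  Position 0 ('g'): window [0,0] length 1 -- new best
  Position 1 ('d'): window [0,1] length 2 -- new best
  Position 2 ('a'): window [0,2] length 3 -- new best
  Position 3 ('g'): repeat (last at 0), move window start to 1
  Position 3 ('g'): window [1,3] length 3
  Position 4 ('c'): window [1,4] length 4 -- new best
  Position 5 ('a'): repeat (last at 2), move window start to 3
  Position 5 ('a'): window [3,5] length 3
  Position 6 ('b'): window [3,6] length 4
  Position 7 ('a'): repeat (last at 5), move window start to 6
  Position 7 ('a'): window [6,7] length 2
  Position 8 ('a'): repeat (last at 7), move window start to 8
  Position 8 ('a'): window [8,8] length 1
  Position 9 ('h'): window [8,9] length 2
  Position 10 ('b'): window [8,10] length 3
  Position 11 ('b'): repeat (last at 10), move window start to 11
  Position 11 ('b'): window [11,11] length 1
Longest substring with no repeats: "dagc" with length 4

4


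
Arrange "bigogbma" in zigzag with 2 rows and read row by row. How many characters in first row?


Zigzag "bigogbma" into 2 rows:
Placing characters:
  'b' => row 0
  'i' => row 1
  'g' => row 0
  'o' => row 1
  'g' => row 0
  'b' => row 1
  'm' => row 0
  'a' => row 1
Rows:
  Row 0: "bggm"
  Row 1: "ioba"
First row length: 4

4


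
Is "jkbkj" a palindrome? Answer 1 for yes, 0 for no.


Input: jkbkj
Reversed: jkbkj
  Compare pos 0 ('j') with pos 4 ('j'): match
  Compare pos 1 ('k') with pos 3 ('k'): match
Result: palindrome

1


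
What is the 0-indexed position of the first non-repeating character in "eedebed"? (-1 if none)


Input: eedebed
Character frequencies:
  'b': 1
  'd': 2
  'e': 4
Scanning left to right for freq == 1:
  Position 0 ('e'): freq=4, skip
  Position 1 ('e'): freq=4, skip
  Position 2 ('d'): freq=2, skip
  Position 3 ('e'): freq=4, skip
  Position 4 ('b'): unique! => answer = 4

4


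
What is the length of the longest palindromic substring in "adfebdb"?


Input: "adfebdb"
Checking substrings for palindromes:
  [4:7] "bdb" (len 3) => palindrome
Longest palindromic substring: "bdb" with length 3

3


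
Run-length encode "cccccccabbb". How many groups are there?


Input: cccccccabbb
Scanning for consecutive runs:
  Group 1: 'c' x 7 (positions 0-6)
  Group 2: 'a' x 1 (positions 7-7)
  Group 3: 'b' x 3 (positions 8-10)
Total groups: 3

3


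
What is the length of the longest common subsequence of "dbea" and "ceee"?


LCS of "dbea" and "ceee"
DP table:
           c    e    e    e
      0    0    0    0    0
  d   0    0    0    0    0
  b   0    0    0    0    0
  e   0    0    1    1    1
  a   0    0    1    1    1
LCS length = dp[4][4] = 1

1


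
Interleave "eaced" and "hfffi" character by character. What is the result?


Interleaving "eaced" and "hfffi":
  Position 0: 'e' from first, 'h' from second => "eh"
  Position 1: 'a' from first, 'f' from second => "af"
  Position 2: 'c' from first, 'f' from second => "cf"
  Position 3: 'e' from first, 'f' from second => "ef"
  Position 4: 'd' from first, 'i' from second => "di"
Result: ehafcfefdi

ehafcfefdi


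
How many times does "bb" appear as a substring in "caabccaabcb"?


Searching for "bb" in "caabccaabcb"
Scanning each position:
  Position 0: "ca" => no
  Position 1: "aa" => no
  Position 2: "ab" => no
  Position 3: "bc" => no
  Position 4: "cc" => no
  Position 5: "ca" => no
  Position 6: "aa" => no
  Position 7: "ab" => no
  Position 8: "bc" => no
  Position 9: "cb" => no
Total occurrences: 0

0


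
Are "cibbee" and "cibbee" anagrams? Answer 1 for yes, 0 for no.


Strings: "cibbee", "cibbee"
Sorted first:  bbceei
Sorted second: bbceei
Sorted forms match => anagrams

1


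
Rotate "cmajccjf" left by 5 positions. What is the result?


Input: "cmajccjf", rotate left by 5
First 5 characters: "cmajc"
Remaining characters: "cjf"
Concatenate remaining + first: "cjf" + "cmajc" = "cjfcmajc"

cjfcmajc


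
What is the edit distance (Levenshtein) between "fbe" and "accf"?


Computing edit distance: "fbe" -> "accf"
DP table:
           a    c    c    f
      0    1    2    3    4
  f   1    1    2    3    3
  b   2    2    2    3    4
  e   3    3    3    3    4
Edit distance = dp[3][4] = 4

4


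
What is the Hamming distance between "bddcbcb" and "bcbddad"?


Comparing "bddcbcb" and "bcbddad" position by position:
  Position 0: 'b' vs 'b' => same
  Position 1: 'd' vs 'c' => differ
  Position 2: 'd' vs 'b' => differ
  Position 3: 'c' vs 'd' => differ
  Position 4: 'b' vs 'd' => differ
  Position 5: 'c' vs 'a' => differ
  Position 6: 'b' vs 'd' => differ
Total differences (Hamming distance): 6

6


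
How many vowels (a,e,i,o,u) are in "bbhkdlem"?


Input: bbhkdlem
Checking each character:
  'b' at position 0: consonant
  'b' at position 1: consonant
  'h' at position 2: consonant
  'k' at position 3: consonant
  'd' at position 4: consonant
  'l' at position 5: consonant
  'e' at position 6: vowel (running total: 1)
  'm' at position 7: consonant
Total vowels: 1

1


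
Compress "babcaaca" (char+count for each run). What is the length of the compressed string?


Input: babcaaca
Runs:
  'b' x 1 => "b1"
  'a' x 1 => "a1"
  'b' x 1 => "b1"
  'c' x 1 => "c1"
  'a' x 2 => "a2"
  'c' x 1 => "c1"
  'a' x 1 => "a1"
Compressed: "b1a1b1c1a2c1a1"
Compressed length: 14

14


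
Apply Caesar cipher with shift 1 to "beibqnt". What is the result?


Caesar cipher: shift "beibqnt" by 1
  'b' (pos 1) + 1 = pos 2 = 'c'
  'e' (pos 4) + 1 = pos 5 = 'f'
  'i' (pos 8) + 1 = pos 9 = 'j'
  'b' (pos 1) + 1 = pos 2 = 'c'
  'q' (pos 16) + 1 = pos 17 = 'r'
  'n' (pos 13) + 1 = pos 14 = 'o'
  't' (pos 19) + 1 = pos 20 = 'u'
Result: cfjcrou

cfjcrou


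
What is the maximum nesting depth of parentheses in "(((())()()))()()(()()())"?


Input: "(((())()()))()()(()()())"
Tracking depth:
  Position 0 '(': depth becomes 1
  Position 1 '(': depth becomes 2
  Position 2 '(': depth becomes 3
  Position 3 '(': depth becomes 4
  Position 4 ')': depth becomes 3
  Position 5 ')': depth becomes 2
  Position 6 '(': depth becomes 3
  Position 7 ')': depth becomes 2
  Position 8 '(': depth becomes 3
  Position 9 ')': depth becomes 2
  Position 10 ')': depth becomes 1
  Position 11 ')': depth becomes 0
  Position 12 '(': depth becomes 1
  Position 13 ')': depth becomes 0
  Position 14 '(': depth becomes 1
  Position 15 ')': depth becomes 0
  Position 16 '(': depth becomes 1
  Position 17 '(': depth becomes 2
  Position 18 ')': depth becomes 1
  Position 19 '(': depth becomes 2
  Position 20 ')': depth becomes 1
  Position 21 '(': depth becomes 2
  Position 22 ')': depth becomes 1
  Position 23 ')': depth becomes 0
Maximum depth reached: 4

4


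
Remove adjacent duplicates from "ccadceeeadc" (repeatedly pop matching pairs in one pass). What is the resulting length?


Input: ccadceeeadc
Stack-based adjacent duplicate removal:
  Read 'c': push. Stack: c
  Read 'c': matches stack top 'c' => pop. Stack: (empty)
  Read 'a': push. Stack: a
  Read 'd': push. Stack: ad
  Read 'c': push. Stack: adc
  Read 'e': push. Stack: adce
  Read 'e': matches stack top 'e' => pop. Stack: adc
  Read 'e': push. Stack: adce
  Read 'a': push. Stack: adcea
  Read 'd': push. Stack: adcead
  Read 'c': push. Stack: adceadc
Final stack: "adceadc" (length 7)

7


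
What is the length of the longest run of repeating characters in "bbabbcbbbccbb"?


Input: "bbabbcbbbccbb"
Scanning for longest run:
  Position 1 ('b'): continues run of 'b', length=2
  Position 2 ('a'): new char, reset run to 1
  Position 3 ('b'): new char, reset run to 1
  Position 4 ('b'): continues run of 'b', length=2
  Position 5 ('c'): new char, reset run to 1
  Position 6 ('b'): new char, reset run to 1
  Position 7 ('b'): continues run of 'b', length=2
  Position 8 ('b'): continues run of 'b', length=3
  Position 9 ('c'): new char, reset run to 1
  Position 10 ('c'): continues run of 'c', length=2
  Position 11 ('b'): new char, reset run to 1
  Position 12 ('b'): continues run of 'b', length=2
Longest run: 'b' with length 3

3


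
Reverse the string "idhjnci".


Input: idhjnci
Reading characters right to left:
  Position 6: 'i'
  Position 5: 'c'
  Position 4: 'n'
  Position 3: 'j'
  Position 2: 'h'
  Position 1: 'd'
  Position 0: 'i'
Reversed: icnjhdi

icnjhdi


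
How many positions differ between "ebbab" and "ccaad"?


Comparing "ebbab" and "ccaad" position by position:
  Position 0: 'e' vs 'c' => DIFFER
  Position 1: 'b' vs 'c' => DIFFER
  Position 2: 'b' vs 'a' => DIFFER
  Position 3: 'a' vs 'a' => same
  Position 4: 'b' vs 'd' => DIFFER
Positions that differ: 4

4


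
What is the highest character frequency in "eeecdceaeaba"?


Input: eeecdceaeaba
Character counts:
  'a': 3
  'b': 1
  'c': 2
  'd': 1
  'e': 5
Maximum frequency: 5

5


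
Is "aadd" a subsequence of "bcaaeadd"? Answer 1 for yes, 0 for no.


Check if "aadd" is a subsequence of "bcaaeadd"
Greedy scan:
  Position 0 ('b'): no match needed
  Position 1 ('c'): no match needed
  Position 2 ('a'): matches sub[0] = 'a'
  Position 3 ('a'): matches sub[1] = 'a'
  Position 4 ('e'): no match needed
  Position 5 ('a'): no match needed
  Position 6 ('d'): matches sub[2] = 'd'
  Position 7 ('d'): matches sub[3] = 'd'
All 4 characters matched => is a subsequence

1


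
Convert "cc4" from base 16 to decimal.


Input: "cc4" in base 16
Positional expansion:
  Digit 'c' (value 12) x 16^2 = 3072
  Digit 'c' (value 12) x 16^1 = 192
  Digit '4' (value 4) x 16^0 = 4
Sum = 3268

3268


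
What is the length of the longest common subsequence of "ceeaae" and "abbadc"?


LCS of "ceeaae" and "abbadc"
DP table:
           a    b    b    a    d    c
      0    0    0    0    0    0    0
  c   0    0    0    0    0    0    1
  e   0    0    0    0    0    0    1
  e   0    0    0    0    0    0    1
  a   0    1    1    1    1    1    1
  a   0    1    1    1    2    2    2
  e   0    1    1    1    2    2    2
LCS length = dp[6][6] = 2

2


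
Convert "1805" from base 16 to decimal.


Input: "1805" in base 16
Positional expansion:
  Digit '1' (value 1) x 16^3 = 4096
  Digit '8' (value 8) x 16^2 = 2048
  Digit '0' (value 0) x 16^1 = 0
  Digit '5' (value 5) x 16^0 = 5
Sum = 6149

6149


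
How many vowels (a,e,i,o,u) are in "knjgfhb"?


Input: knjgfhb
Checking each character:
  'k' at position 0: consonant
  'n' at position 1: consonant
  'j' at position 2: consonant
  'g' at position 3: consonant
  'f' at position 4: consonant
  'h' at position 5: consonant
  'b' at position 6: consonant
Total vowels: 0

0


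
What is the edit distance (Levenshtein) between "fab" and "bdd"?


Computing edit distance: "fab" -> "bdd"
DP table:
           b    d    d
      0    1    2    3
  f   1    1    2    3
  a   2    2    2    3
  b   3    2    3    3
Edit distance = dp[3][3] = 3

3


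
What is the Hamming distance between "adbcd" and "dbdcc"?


Comparing "adbcd" and "dbdcc" position by position:
  Position 0: 'a' vs 'd' => differ
  Position 1: 'd' vs 'b' => differ
  Position 2: 'b' vs 'd' => differ
  Position 3: 'c' vs 'c' => same
  Position 4: 'd' vs 'c' => differ
Total differences (Hamming distance): 4

4


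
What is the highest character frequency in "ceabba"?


Input: ceabba
Character counts:
  'a': 2
  'b': 2
  'c': 1
  'e': 1
Maximum frequency: 2

2


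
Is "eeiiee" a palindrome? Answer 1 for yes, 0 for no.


Input: eeiiee
Reversed: eeiiee
  Compare pos 0 ('e') with pos 5 ('e'): match
  Compare pos 1 ('e') with pos 4 ('e'): match
  Compare pos 2 ('i') with pos 3 ('i'): match
Result: palindrome

1


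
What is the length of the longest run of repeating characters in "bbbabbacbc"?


Input: "bbbabbacbc"
Scanning for longest run:
  Position 1 ('b'): continues run of 'b', length=2
  Position 2 ('b'): continues run of 'b', length=3
  Position 3 ('a'): new char, reset run to 1
  Position 4 ('b'): new char, reset run to 1
  Position 5 ('b'): continues run of 'b', length=2
  Position 6 ('a'): new char, reset run to 1
  Position 7 ('c'): new char, reset run to 1
  Position 8 ('b'): new char, reset run to 1
  Position 9 ('c'): new char, reset run to 1
Longest run: 'b' with length 3

3


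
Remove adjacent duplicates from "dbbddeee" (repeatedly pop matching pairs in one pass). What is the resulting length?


Input: dbbddeee
Stack-based adjacent duplicate removal:
  Read 'd': push. Stack: d
  Read 'b': push. Stack: db
  Read 'b': matches stack top 'b' => pop. Stack: d
  Read 'd': matches stack top 'd' => pop. Stack: (empty)
  Read 'd': push. Stack: d
  Read 'e': push. Stack: de
  Read 'e': matches stack top 'e' => pop. Stack: d
  Read 'e': push. Stack: de
Final stack: "de" (length 2)

2


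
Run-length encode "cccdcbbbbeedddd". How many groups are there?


Input: cccdcbbbbeedddd
Scanning for consecutive runs:
  Group 1: 'c' x 3 (positions 0-2)
  Group 2: 'd' x 1 (positions 3-3)
  Group 3: 'c' x 1 (positions 4-4)
  Group 4: 'b' x 4 (positions 5-8)
  Group 5: 'e' x 2 (positions 9-10)
  Group 6: 'd' x 4 (positions 11-14)
Total groups: 6

6


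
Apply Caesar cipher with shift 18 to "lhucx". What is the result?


Caesar cipher: shift "lhucx" by 18
  'l' (pos 11) + 18 = pos 3 = 'd'
  'h' (pos 7) + 18 = pos 25 = 'z'
  'u' (pos 20) + 18 = pos 12 = 'm'
  'c' (pos 2) + 18 = pos 20 = 'u'
  'x' (pos 23) + 18 = pos 15 = 'p'
Result: dzmup

dzmup


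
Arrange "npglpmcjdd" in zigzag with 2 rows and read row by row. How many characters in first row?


Zigzag "npglpmcjdd" into 2 rows:
Placing characters:
  'n' => row 0
  'p' => row 1
  'g' => row 0
  'l' => row 1
  'p' => row 0
  'm' => row 1
  'c' => row 0
  'j' => row 1
  'd' => row 0
  'd' => row 1
Rows:
  Row 0: "ngpcd"
  Row 1: "plmjd"
First row length: 5

5


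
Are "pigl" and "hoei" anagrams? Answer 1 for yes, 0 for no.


Strings: "pigl", "hoei"
Sorted first:  gilp
Sorted second: ehio
Differ at position 0: 'g' vs 'e' => not anagrams

0


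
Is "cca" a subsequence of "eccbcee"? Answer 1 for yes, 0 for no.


Check if "cca" is a subsequence of "eccbcee"
Greedy scan:
  Position 0 ('e'): no match needed
  Position 1 ('c'): matches sub[0] = 'c'
  Position 2 ('c'): matches sub[1] = 'c'
  Position 3 ('b'): no match needed
  Position 4 ('c'): no match needed
  Position 5 ('e'): no match needed
  Position 6 ('e'): no match needed
Only matched 2/3 characters => not a subsequence

0


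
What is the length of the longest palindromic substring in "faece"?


Input: "faece"
Checking substrings for palindromes:
  [2:5] "ece" (len 3) => palindrome
Longest palindromic substring: "ece" with length 3

3


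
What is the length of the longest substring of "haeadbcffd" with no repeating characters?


Input: "haeadbcffd"
Sliding window (track last position of each char):
  Position 0 ('h'): window [0,0] length 1 -- new best
  Position 1 ('a'): window [0,1] length 2 -- new best
  Position 2 ('e'): window [0,2] length 3 -- new best
  Position 3 ('a'): repeat (last at 1), move window start to 2
  Position 3 ('a'): window [2,3] length 2
  Position 4 ('d'): window [2,4] length 3
  Position 5 ('b'): window [2,5] length 4 -- new best
  Position 6 ('c'): window [2,6] length 5 -- new best
  Position 7 ('f'): window [2,7] length 6 -- new best
  Position 8 ('f'): repeat (last at 7), move window start to 8
  Position 8 ('f'): window [8,8] length 1
  Position 9 ('d'): window [8,9] length 2
Longest substring with no repeats: "eadbcf" with length 6

6


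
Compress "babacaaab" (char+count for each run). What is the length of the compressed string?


Input: babacaaab
Runs:
  'b' x 1 => "b1"
  'a' x 1 => "a1"
  'b' x 1 => "b1"
  'a' x 1 => "a1"
  'c' x 1 => "c1"
  'a' x 3 => "a3"
  'b' x 1 => "b1"
Compressed: "b1a1b1a1c1a3b1"
Compressed length: 14

14


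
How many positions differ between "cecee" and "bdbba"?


Comparing "cecee" and "bdbba" position by position:
  Position 0: 'c' vs 'b' => DIFFER
  Position 1: 'e' vs 'd' => DIFFER
  Position 2: 'c' vs 'b' => DIFFER
  Position 3: 'e' vs 'b' => DIFFER
  Position 4: 'e' vs 'a' => DIFFER
Positions that differ: 5

5


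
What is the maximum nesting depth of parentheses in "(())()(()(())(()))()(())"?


Input: "(())()(()(())(()))()(())"
Tracking depth:
  Position 0 '(': depth becomes 1
  Position 1 '(': depth becomes 2
  Position 2 ')': depth becomes 1
  Position 3 ')': depth becomes 0
  Position 4 '(': depth becomes 1
  Position 5 ')': depth becomes 0
  Position 6 '(': depth becomes 1
  Position 7 '(': depth becomes 2
  Position 8 ')': depth becomes 1
  Position 9 '(': depth becomes 2
  Position 10 '(': depth becomes 3
  Position 11 ')': depth becomes 2
  Position 12 ')': depth becomes 1
  Position 13 '(': depth becomes 2
  Position 14 '(': depth becomes 3
  Position 15 ')': depth becomes 2
  Position 16 ')': depth becomes 1
  Position 17 ')': depth becomes 0
  Position 18 '(': depth becomes 1
  Position 19 ')': depth becomes 0
  Position 20 '(': depth becomes 1
  Position 21 '(': depth becomes 2
  Position 22 ')': depth becomes 1
  Position 23 ')': depth becomes 0
Maximum depth reached: 3

3


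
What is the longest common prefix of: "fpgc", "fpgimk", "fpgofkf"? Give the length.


Words: fpgc, fpgimk, fpgofkf
  Position 0: all 'f' => match
  Position 1: all 'p' => match
  Position 2: all 'g' => match
  Position 3: ('c', 'i', 'o') => mismatch, stop
LCP = "fpg" (length 3)

3


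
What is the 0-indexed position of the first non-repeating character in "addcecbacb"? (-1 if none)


Input: addcecbacb
Character frequencies:
  'a': 2
  'b': 2
  'c': 3
  'd': 2
  'e': 1
Scanning left to right for freq == 1:
  Position 0 ('a'): freq=2, skip
  Position 1 ('d'): freq=2, skip
  Position 2 ('d'): freq=2, skip
  Position 3 ('c'): freq=3, skip
  Position 4 ('e'): unique! => answer = 4

4


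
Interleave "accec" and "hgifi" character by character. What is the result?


Interleaving "accec" and "hgifi":
  Position 0: 'a' from first, 'h' from second => "ah"
  Position 1: 'c' from first, 'g' from second => "cg"
  Position 2: 'c' from first, 'i' from second => "ci"
  Position 3: 'e' from first, 'f' from second => "ef"
  Position 4: 'c' from first, 'i' from second => "ci"
Result: ahcgciefci

ahcgciefci


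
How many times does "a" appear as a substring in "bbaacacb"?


Searching for "a" in "bbaacacb"
Scanning each position:
  Position 0: "b" => no
  Position 1: "b" => no
  Position 2: "a" => MATCH
  Position 3: "a" => MATCH
  Position 4: "c" => no
  Position 5: "a" => MATCH
  Position 6: "c" => no
  Position 7: "b" => no
Total occurrences: 3

3


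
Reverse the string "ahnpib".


Input: ahnpib
Reading characters right to left:
  Position 5: 'b'
  Position 4: 'i'
  Position 3: 'p'
  Position 2: 'n'
  Position 1: 'h'
  Position 0: 'a'
Reversed: bipnha

bipnha


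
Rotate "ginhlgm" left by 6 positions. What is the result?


Input: "ginhlgm", rotate left by 6
First 6 characters: "ginhlg"
Remaining characters: "m"
Concatenate remaining + first: "m" + "ginhlg" = "mginhlg"

mginhlg


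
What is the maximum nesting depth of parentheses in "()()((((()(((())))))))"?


Input: "()()((((()(((())))))))"
Tracking depth:
  Position 0 '(': depth becomes 1
  Position 1 ')': depth becomes 0
  Position 2 '(': depth becomes 1
  Position 3 ')': depth becomes 0
  Position 4 '(': depth becomes 1
  Position 5 '(': depth becomes 2
  Position 6 '(': depth becomes 3
  Position 7 '(': depth becomes 4
  Position 8 '(': depth becomes 5
  Position 9 ')': depth becomes 4
  Position 10 '(': depth becomes 5
  Position 11 '(': depth becomes 6
  Position 12 '(': depth becomes 7
  Position 13 '(': depth becomes 8
  Position 14 ')': depth becomes 7
  Position 15 ')': depth becomes 6
  Position 16 ')': depth becomes 5
  Position 17 ')': depth becomes 4
  Position 18 ')': depth becomes 3
  Position 19 ')': depth becomes 2
  Position 20 ')': depth becomes 1
  Position 21 ')': depth becomes 0
Maximum depth reached: 8

8


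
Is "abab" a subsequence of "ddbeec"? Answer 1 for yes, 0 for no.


Check if "abab" is a subsequence of "ddbeec"
Greedy scan:
  Position 0 ('d'): no match needed
  Position 1 ('d'): no match needed
  Position 2 ('b'): no match needed
  Position 3 ('e'): no match needed
  Position 4 ('e'): no match needed
  Position 5 ('c'): no match needed
Only matched 0/4 characters => not a subsequence

0


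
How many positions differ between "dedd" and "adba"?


Comparing "dedd" and "adba" position by position:
  Position 0: 'd' vs 'a' => DIFFER
  Position 1: 'e' vs 'd' => DIFFER
  Position 2: 'd' vs 'b' => DIFFER
  Position 3: 'd' vs 'a' => DIFFER
Positions that differ: 4

4


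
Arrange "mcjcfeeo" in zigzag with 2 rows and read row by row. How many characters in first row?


Zigzag "mcjcfeeo" into 2 rows:
Placing characters:
  'm' => row 0
  'c' => row 1
  'j' => row 0
  'c' => row 1
  'f' => row 0
  'e' => row 1
  'e' => row 0
  'o' => row 1
Rows:
  Row 0: "mjfe"
  Row 1: "cceo"
First row length: 4

4


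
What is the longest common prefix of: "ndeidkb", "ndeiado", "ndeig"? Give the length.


Words: ndeidkb, ndeiado, ndeig
  Position 0: all 'n' => match
  Position 1: all 'd' => match
  Position 2: all 'e' => match
  Position 3: all 'i' => match
  Position 4: ('d', 'a', 'g') => mismatch, stop
LCP = "ndei" (length 4)

4


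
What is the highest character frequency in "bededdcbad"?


Input: bededdcbad
Character counts:
  'a': 1
  'b': 2
  'c': 1
  'd': 4
  'e': 2
Maximum frequency: 4

4


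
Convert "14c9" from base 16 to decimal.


Input: "14c9" in base 16
Positional expansion:
  Digit '1' (value 1) x 16^3 = 4096
  Digit '4' (value 4) x 16^2 = 1024
  Digit 'c' (value 12) x 16^1 = 192
  Digit '9' (value 9) x 16^0 = 9
Sum = 5321

5321


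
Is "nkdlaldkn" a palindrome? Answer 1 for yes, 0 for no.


Input: nkdlaldkn
Reversed: nkdlaldkn
  Compare pos 0 ('n') with pos 8 ('n'): match
  Compare pos 1 ('k') with pos 7 ('k'): match
  Compare pos 2 ('d') with pos 6 ('d'): match
  Compare pos 3 ('l') with pos 5 ('l'): match
Result: palindrome

1


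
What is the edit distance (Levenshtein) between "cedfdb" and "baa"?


Computing edit distance: "cedfdb" -> "baa"
DP table:
           b    a    a
      0    1    2    3
  c   1    1    2    3
  e   2    2    2    3
  d   3    3    3    3
  f   4    4    4    4
  d   5    5    5    5
  b   6    5    6    6
Edit distance = dp[6][3] = 6

6


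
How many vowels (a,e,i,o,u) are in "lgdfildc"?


Input: lgdfildc
Checking each character:
  'l' at position 0: consonant
  'g' at position 1: consonant
  'd' at position 2: consonant
  'f' at position 3: consonant
  'i' at position 4: vowel (running total: 1)
  'l' at position 5: consonant
  'd' at position 6: consonant
  'c' at position 7: consonant
Total vowels: 1

1


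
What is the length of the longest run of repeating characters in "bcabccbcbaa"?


Input: "bcabccbcbaa"
Scanning for longest run:
  Position 1 ('c'): new char, reset run to 1
  Position 2 ('a'): new char, reset run to 1
  Position 3 ('b'): new char, reset run to 1
  Position 4 ('c'): new char, reset run to 1
  Position 5 ('c'): continues run of 'c', length=2
  Position 6 ('b'): new char, reset run to 1
  Position 7 ('c'): new char, reset run to 1
  Position 8 ('b'): new char, reset run to 1
  Position 9 ('a'): new char, reset run to 1
  Position 10 ('a'): continues run of 'a', length=2
Longest run: 'c' with length 2

2


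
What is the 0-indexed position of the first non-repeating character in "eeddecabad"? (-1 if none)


Input: eeddecabad
Character frequencies:
  'a': 2
  'b': 1
  'c': 1
  'd': 3
  'e': 3
Scanning left to right for freq == 1:
  Position 0 ('e'): freq=3, skip
  Position 1 ('e'): freq=3, skip
  Position 2 ('d'): freq=3, skip
  Position 3 ('d'): freq=3, skip
  Position 4 ('e'): freq=3, skip
  Position 5 ('c'): unique! => answer = 5

5


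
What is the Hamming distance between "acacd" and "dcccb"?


Comparing "acacd" and "dcccb" position by position:
  Position 0: 'a' vs 'd' => differ
  Position 1: 'c' vs 'c' => same
  Position 2: 'a' vs 'c' => differ
  Position 3: 'c' vs 'c' => same
  Position 4: 'd' vs 'b' => differ
Total differences (Hamming distance): 3

3


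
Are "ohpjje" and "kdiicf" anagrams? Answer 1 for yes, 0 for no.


Strings: "ohpjje", "kdiicf"
Sorted first:  ehjjop
Sorted second: cdfiik
Differ at position 0: 'e' vs 'c' => not anagrams

0


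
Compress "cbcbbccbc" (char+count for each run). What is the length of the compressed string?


Input: cbcbbccbc
Runs:
  'c' x 1 => "c1"
  'b' x 1 => "b1"
  'c' x 1 => "c1"
  'b' x 2 => "b2"
  'c' x 2 => "c2"
  'b' x 1 => "b1"
  'c' x 1 => "c1"
Compressed: "c1b1c1b2c2b1c1"
Compressed length: 14

14


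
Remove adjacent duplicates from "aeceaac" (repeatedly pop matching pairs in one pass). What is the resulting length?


Input: aeceaac
Stack-based adjacent duplicate removal:
  Read 'a': push. Stack: a
  Read 'e': push. Stack: ae
  Read 'c': push. Stack: aec
  Read 'e': push. Stack: aece
  Read 'a': push. Stack: aecea
  Read 'a': matches stack top 'a' => pop. Stack: aece
  Read 'c': push. Stack: aecec
Final stack: "aecec" (length 5)

5


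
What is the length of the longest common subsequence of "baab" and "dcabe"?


LCS of "baab" and "dcabe"
DP table:
           d    c    a    b    e
      0    0    0    0    0    0
  b   0    0    0    0    1    1
  a   0    0    0    1    1    1
  a   0    0    0    1    1    1
  b   0    0    0    1    2    2
LCS length = dp[4][5] = 2

2


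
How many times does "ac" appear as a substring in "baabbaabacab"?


Searching for "ac" in "baabbaabacab"
Scanning each position:
  Position 0: "ba" => no
  Position 1: "aa" => no
  Position 2: "ab" => no
  Position 3: "bb" => no
  Position 4: "ba" => no
  Position 5: "aa" => no
  Position 6: "ab" => no
  Position 7: "ba" => no
  Position 8: "ac" => MATCH
  Position 9: "ca" => no
  Position 10: "ab" => no
Total occurrences: 1

1


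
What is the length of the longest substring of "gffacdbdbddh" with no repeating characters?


Input: "gffacdbdbddh"
Sliding window (track last position of each char):
  Position 0 ('g'): window [0,0] length 1 -- new best
  Position 1 ('f'): window [0,1] length 2 -- new best
  Position 2 ('f'): repeat (last at 1), move window start to 2
  Position 2 ('f'): window [2,2] length 1
  Position 3 ('a'): window [2,3] length 2
  Position 4 ('c'): window [2,4] length 3 -- new best
  Position 5 ('d'): window [2,5] length 4 -- new best
  Position 6 ('b'): window [2,6] length 5 -- new best
  Position 7 ('d'): repeat (last at 5), move window start to 6
  Position 7 ('d'): window [6,7] length 2
  Position 8 ('b'): repeat (last at 6), move window start to 7
  Position 8 ('b'): window [7,8] length 2
  Position 9 ('d'): repeat (last at 7), move window start to 8
  Position 9 ('d'): window [8,9] length 2
  Position 10 ('d'): repeat (last at 9), move window start to 10
  Position 10 ('d'): window [10,10] length 1
  Position 11 ('h'): window [10,11] length 2
Longest substring with no repeats: "facdb" with length 5

5


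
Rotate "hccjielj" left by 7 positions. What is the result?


Input: "hccjielj", rotate left by 7
First 7 characters: "hccjiel"
Remaining characters: "j"
Concatenate remaining + first: "j" + "hccjiel" = "jhccjiel"

jhccjiel


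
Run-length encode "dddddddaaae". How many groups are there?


Input: dddddddaaae
Scanning for consecutive runs:
  Group 1: 'd' x 7 (positions 0-6)
  Group 2: 'a' x 3 (positions 7-9)
  Group 3: 'e' x 1 (positions 10-10)
Total groups: 3

3


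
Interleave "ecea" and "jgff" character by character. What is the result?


Interleaving "ecea" and "jgff":
  Position 0: 'e' from first, 'j' from second => "ej"
  Position 1: 'c' from first, 'g' from second => "cg"
  Position 2: 'e' from first, 'f' from second => "ef"
  Position 3: 'a' from first, 'f' from second => "af"
Result: ejcgefaf

ejcgefaf


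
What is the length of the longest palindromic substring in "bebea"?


Input: "bebea"
Checking substrings for palindromes:
  [0:3] "beb" (len 3) => palindrome
  [1:4] "ebe" (len 3) => palindrome
Longest palindromic substring: "beb" with length 3

3


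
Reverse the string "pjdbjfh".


Input: pjdbjfh
Reading characters right to left:
  Position 6: 'h'
  Position 5: 'f'
  Position 4: 'j'
  Position 3: 'b'
  Position 2: 'd'
  Position 1: 'j'
  Position 0: 'p'
Reversed: hfjbdjp

hfjbdjp


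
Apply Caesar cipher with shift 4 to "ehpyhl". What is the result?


Caesar cipher: shift "ehpyhl" by 4
  'e' (pos 4) + 4 = pos 8 = 'i'
  'h' (pos 7) + 4 = pos 11 = 'l'
  'p' (pos 15) + 4 = pos 19 = 't'
  'y' (pos 24) + 4 = pos 2 = 'c'
  'h' (pos 7) + 4 = pos 11 = 'l'
  'l' (pos 11) + 4 = pos 15 = 'p'
Result: iltclp

iltclp


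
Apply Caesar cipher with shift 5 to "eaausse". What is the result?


Caesar cipher: shift "eaausse" by 5
  'e' (pos 4) + 5 = pos 9 = 'j'
  'a' (pos 0) + 5 = pos 5 = 'f'
  'a' (pos 0) + 5 = pos 5 = 'f'
  'u' (pos 20) + 5 = pos 25 = 'z'
  's' (pos 18) + 5 = pos 23 = 'x'
  's' (pos 18) + 5 = pos 23 = 'x'
  'e' (pos 4) + 5 = pos 9 = 'j'
Result: jffzxxj

jffzxxj


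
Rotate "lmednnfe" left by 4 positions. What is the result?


Input: "lmednnfe", rotate left by 4
First 4 characters: "lmed"
Remaining characters: "nnfe"
Concatenate remaining + first: "nnfe" + "lmed" = "nnfelmed"

nnfelmed


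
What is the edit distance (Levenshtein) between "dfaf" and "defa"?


Computing edit distance: "dfaf" -> "defa"
DP table:
           d    e    f    a
      0    1    2    3    4
  d   1    0    1    2    3
  f   2    1    1    1    2
  a   3    2    2    2    1
  f   4    3    3    2    2
Edit distance = dp[4][4] = 2

2


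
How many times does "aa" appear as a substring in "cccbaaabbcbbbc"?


Searching for "aa" in "cccbaaabbcbbbc"
Scanning each position:
  Position 0: "cc" => no
  Position 1: "cc" => no
  Position 2: "cb" => no
  Position 3: "ba" => no
  Position 4: "aa" => MATCH
  Position 5: "aa" => MATCH
  Position 6: "ab" => no
  Position 7: "bb" => no
  Position 8: "bc" => no
  Position 9: "cb" => no
  Position 10: "bb" => no
  Position 11: "bb" => no
  Position 12: "bc" => no
Total occurrences: 2

2


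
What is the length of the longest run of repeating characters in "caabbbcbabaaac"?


Input: "caabbbcbabaaac"
Scanning for longest run:
  Position 1 ('a'): new char, reset run to 1
  Position 2 ('a'): continues run of 'a', length=2
  Position 3 ('b'): new char, reset run to 1
  Position 4 ('b'): continues run of 'b', length=2
  Position 5 ('b'): continues run of 'b', length=3
  Position 6 ('c'): new char, reset run to 1
  Position 7 ('b'): new char, reset run to 1
  Position 8 ('a'): new char, reset run to 1
  Position 9 ('b'): new char, reset run to 1
  Position 10 ('a'): new char, reset run to 1
  Position 11 ('a'): continues run of 'a', length=2
  Position 12 ('a'): continues run of 'a', length=3
  Position 13 ('c'): new char, reset run to 1
Longest run: 'b' with length 3

3


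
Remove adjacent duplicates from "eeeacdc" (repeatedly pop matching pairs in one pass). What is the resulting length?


Input: eeeacdc
Stack-based adjacent duplicate removal:
  Read 'e': push. Stack: e
  Read 'e': matches stack top 'e' => pop. Stack: (empty)
  Read 'e': push. Stack: e
  Read 'a': push. Stack: ea
  Read 'c': push. Stack: eac
  Read 'd': push. Stack: eacd
  Read 'c': push. Stack: eacdc
Final stack: "eacdc" (length 5)

5


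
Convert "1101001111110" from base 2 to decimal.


Input: "1101001111110" in base 2
Positional expansion:
  Digit '1' (value 1) x 2^12 = 4096
  Digit '1' (value 1) x 2^11 = 2048
  Digit '0' (value 0) x 2^10 = 0
  Digit '1' (value 1) x 2^9 = 512
  Digit '0' (value 0) x 2^8 = 0
  Digit '0' (value 0) x 2^7 = 0
  Digit '1' (value 1) x 2^6 = 64
  Digit '1' (value 1) x 2^5 = 32
  Digit '1' (value 1) x 2^4 = 16
  Digit '1' (value 1) x 2^3 = 8
  Digit '1' (value 1) x 2^2 = 4
  Digit '1' (value 1) x 2^1 = 2
  Digit '0' (value 0) x 2^0 = 0
Sum = 6782

6782


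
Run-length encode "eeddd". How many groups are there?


Input: eeddd
Scanning for consecutive runs:
  Group 1: 'e' x 2 (positions 0-1)
  Group 2: 'd' x 3 (positions 2-4)
Total groups: 2

2


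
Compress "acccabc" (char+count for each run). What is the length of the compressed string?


Input: acccabc
Runs:
  'a' x 1 => "a1"
  'c' x 3 => "c3"
  'a' x 1 => "a1"
  'b' x 1 => "b1"
  'c' x 1 => "c1"
Compressed: "a1c3a1b1c1"
Compressed length: 10

10


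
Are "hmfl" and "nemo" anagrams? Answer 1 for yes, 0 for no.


Strings: "hmfl", "nemo"
Sorted first:  fhlm
Sorted second: emno
Differ at position 0: 'f' vs 'e' => not anagrams

0


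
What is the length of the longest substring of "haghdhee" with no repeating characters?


Input: "haghdhee"
Sliding window (track last position of each char):
  Position 0 ('h'): window [0,0] length 1 -- new best
  Position 1 ('a'): window [0,1] length 2 -- new best
  Position 2 ('g'): window [0,2] length 3 -- new best
  Position 3 ('h'): repeat (last at 0), move window start to 1
  Position 3 ('h'): window [1,3] length 3
  Position 4 ('d'): window [1,4] length 4 -- new best
  Position 5 ('h'): repeat (last at 3), move window start to 4
  Position 5 ('h'): window [4,5] length 2
  Position 6 ('e'): window [4,6] length 3
  Position 7 ('e'): repeat (last at 6), move window start to 7
  Position 7 ('e'): window [7,7] length 1
Longest substring with no repeats: "aghd" with length 4

4


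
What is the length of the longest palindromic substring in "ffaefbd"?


Input: "ffaefbd"
Checking substrings for palindromes:
  [0:2] "ff" (len 2) => palindrome
Longest palindromic substring: "ff" with length 2

2


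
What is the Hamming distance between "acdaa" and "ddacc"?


Comparing "acdaa" and "ddacc" position by position:
  Position 0: 'a' vs 'd' => differ
  Position 1: 'c' vs 'd' => differ
  Position 2: 'd' vs 'a' => differ
  Position 3: 'a' vs 'c' => differ
  Position 4: 'a' vs 'c' => differ
Total differences (Hamming distance): 5

5


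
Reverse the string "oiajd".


Input: oiajd
Reading characters right to left:
  Position 4: 'd'
  Position 3: 'j'
  Position 2: 'a'
  Position 1: 'i'
  Position 0: 'o'
Reversed: djaio

djaio


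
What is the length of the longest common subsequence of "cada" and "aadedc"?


LCS of "cada" and "aadedc"
DP table:
           a    a    d    e    d    c
      0    0    0    0    0    0    0
  c   0    0    0    0    0    0    1
  a   0    1    1    1    1    1    1
  d   0    1    1    2    2    2    2
  a   0    1    2    2    2    2    2
LCS length = dp[4][6] = 2

2


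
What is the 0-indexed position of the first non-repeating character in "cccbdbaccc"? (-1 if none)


Input: cccbdbaccc
Character frequencies:
  'a': 1
  'b': 2
  'c': 6
  'd': 1
Scanning left to right for freq == 1:
  Position 0 ('c'): freq=6, skip
  Position 1 ('c'): freq=6, skip
  Position 2 ('c'): freq=6, skip
  Position 3 ('b'): freq=2, skip
  Position 4 ('d'): unique! => answer = 4

4


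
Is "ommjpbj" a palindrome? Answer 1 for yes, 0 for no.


Input: ommjpbj
Reversed: jbpjmmo
  Compare pos 0 ('o') with pos 6 ('j'): MISMATCH
  Compare pos 1 ('m') with pos 5 ('b'): MISMATCH
  Compare pos 2 ('m') with pos 4 ('p'): MISMATCH
Result: not a palindrome

0


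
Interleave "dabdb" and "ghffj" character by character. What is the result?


Interleaving "dabdb" and "ghffj":
  Position 0: 'd' from first, 'g' from second => "dg"
  Position 1: 'a' from first, 'h' from second => "ah"
  Position 2: 'b' from first, 'f' from second => "bf"
  Position 3: 'd' from first, 'f' from second => "df"
  Position 4: 'b' from first, 'j' from second => "bj"
Result: dgahbfdfbj

dgahbfdfbj


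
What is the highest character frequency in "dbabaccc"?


Input: dbabaccc
Character counts:
  'a': 2
  'b': 2
  'c': 3
  'd': 1
Maximum frequency: 3

3


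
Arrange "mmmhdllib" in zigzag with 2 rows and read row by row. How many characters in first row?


Zigzag "mmmhdllib" into 2 rows:
Placing characters:
  'm' => row 0
  'm' => row 1
  'm' => row 0
  'h' => row 1
  'd' => row 0
  'l' => row 1
  'l' => row 0
  'i' => row 1
  'b' => row 0
Rows:
  Row 0: "mmdlb"
  Row 1: "mhli"
First row length: 5

5


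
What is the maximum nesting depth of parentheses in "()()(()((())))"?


Input: "()()(()((())))"
Tracking depth:
  Position 0 '(': depth becomes 1
  Position 1 ')': depth becomes 0
  Position 2 '(': depth becomes 1
  Position 3 ')': depth becomes 0
  Position 4 '(': depth becomes 1
  Position 5 '(': depth becomes 2
  Position 6 ')': depth becomes 1
  Position 7 '(': depth becomes 2
  Position 8 '(': depth becomes 3
  Position 9 '(': depth becomes 4
  Position 10 ')': depth becomes 3
  Position 11 ')': depth becomes 2
  Position 12 ')': depth becomes 1
  Position 13 ')': depth becomes 0
Maximum depth reached: 4

4


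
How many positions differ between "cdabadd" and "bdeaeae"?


Comparing "cdabadd" and "bdeaeae" position by position:
  Position 0: 'c' vs 'b' => DIFFER
  Position 1: 'd' vs 'd' => same
  Position 2: 'a' vs 'e' => DIFFER
  Position 3: 'b' vs 'a' => DIFFER
  Position 4: 'a' vs 'e' => DIFFER
  Position 5: 'd' vs 'a' => DIFFER
  Position 6: 'd' vs 'e' => DIFFER
Positions that differ: 6

6


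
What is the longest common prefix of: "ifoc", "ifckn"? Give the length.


Words: ifoc, ifckn
  Position 0: all 'i' => match
  Position 1: all 'f' => match
  Position 2: ('o', 'c') => mismatch, stop
LCP = "if" (length 2)

2


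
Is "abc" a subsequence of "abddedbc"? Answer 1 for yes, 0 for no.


Check if "abc" is a subsequence of "abddedbc"
Greedy scan:
  Position 0 ('a'): matches sub[0] = 'a'
  Position 1 ('b'): matches sub[1] = 'b'
  Position 2 ('d'): no match needed
  Position 3 ('d'): no match needed
  Position 4 ('e'): no match needed
  Position 5 ('d'): no match needed
  Position 6 ('b'): no match needed
  Position 7 ('c'): matches sub[2] = 'c'
All 3 characters matched => is a subsequence

1


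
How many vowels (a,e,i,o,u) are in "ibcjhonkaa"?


Input: ibcjhonkaa
Checking each character:
  'i' at position 0: vowel (running total: 1)
  'b' at position 1: consonant
  'c' at position 2: consonant
  'j' at position 3: consonant
  'h' at position 4: consonant
  'o' at position 5: vowel (running total: 2)
  'n' at position 6: consonant
  'k' at position 7: consonant
  'a' at position 8: vowel (running total: 3)
  'a' at position 9: vowel (running total: 4)
Total vowels: 4

4


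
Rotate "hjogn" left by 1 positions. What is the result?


Input: "hjogn", rotate left by 1
First 1 characters: "h"
Remaining characters: "jogn"
Concatenate remaining + first: "jogn" + "h" = "jognh"

jognh


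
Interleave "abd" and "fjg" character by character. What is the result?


Interleaving "abd" and "fjg":
  Position 0: 'a' from first, 'f' from second => "af"
  Position 1: 'b' from first, 'j' from second => "bj"
  Position 2: 'd' from first, 'g' from second => "dg"
Result: afbjdg

afbjdg


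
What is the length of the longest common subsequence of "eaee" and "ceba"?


LCS of "eaee" and "ceba"
DP table:
           c    e    b    a
      0    0    0    0    0
  e   0    0    1    1    1
  a   0    0    1    1    2
  e   0    0    1    1    2
  e   0    0    1    1    2
LCS length = dp[4][4] = 2

2


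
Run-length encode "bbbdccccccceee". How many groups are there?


Input: bbbdccccccceee
Scanning for consecutive runs:
  Group 1: 'b' x 3 (positions 0-2)
  Group 2: 'd' x 1 (positions 3-3)
  Group 3: 'c' x 7 (positions 4-10)
  Group 4: 'e' x 3 (positions 11-13)
Total groups: 4

4


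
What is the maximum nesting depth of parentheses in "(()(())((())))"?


Input: "(()(())((())))"
Tracking depth:
  Position 0 '(': depth becomes 1
  Position 1 '(': depth becomes 2
  Position 2 ')': depth becomes 1
  Position 3 '(': depth becomes 2
  Position 4 '(': depth becomes 3
  Position 5 ')': depth becomes 2
  Position 6 ')': depth becomes 1
  Position 7 '(': depth becomes 2
  Position 8 '(': depth becomes 3
  Position 9 '(': depth becomes 4
  Position 10 ')': depth becomes 3
  Position 11 ')': depth becomes 2
  Position 12 ')': depth becomes 1
  Position 13 ')': depth becomes 0
Maximum depth reached: 4

4
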